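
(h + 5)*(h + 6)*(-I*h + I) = -I*h^3 - 10*I*h^2 - 19*I*h + 30*I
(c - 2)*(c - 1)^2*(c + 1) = c^4 - 3*c^3 + c^2 + 3*c - 2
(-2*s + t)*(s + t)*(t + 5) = -2*s^2*t - 10*s^2 - s*t^2 - 5*s*t + t^3 + 5*t^2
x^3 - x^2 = x^2*(x - 1)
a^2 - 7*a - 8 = (a - 8)*(a + 1)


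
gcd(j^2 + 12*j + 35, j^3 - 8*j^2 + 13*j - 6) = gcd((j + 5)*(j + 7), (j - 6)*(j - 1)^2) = 1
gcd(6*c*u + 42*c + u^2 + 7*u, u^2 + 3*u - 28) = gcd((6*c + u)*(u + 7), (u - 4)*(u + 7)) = u + 7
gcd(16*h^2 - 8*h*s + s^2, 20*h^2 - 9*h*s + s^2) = -4*h + s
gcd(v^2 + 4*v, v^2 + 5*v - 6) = 1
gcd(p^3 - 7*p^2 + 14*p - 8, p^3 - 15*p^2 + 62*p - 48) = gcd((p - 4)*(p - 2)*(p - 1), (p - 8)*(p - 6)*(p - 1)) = p - 1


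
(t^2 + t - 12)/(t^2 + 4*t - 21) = (t + 4)/(t + 7)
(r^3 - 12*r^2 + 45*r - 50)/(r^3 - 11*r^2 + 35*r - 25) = (r - 2)/(r - 1)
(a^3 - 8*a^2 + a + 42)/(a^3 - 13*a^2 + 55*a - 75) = (a^2 - 5*a - 14)/(a^2 - 10*a + 25)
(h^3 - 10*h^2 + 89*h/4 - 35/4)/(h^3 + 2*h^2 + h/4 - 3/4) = (2*h^2 - 19*h + 35)/(2*h^2 + 5*h + 3)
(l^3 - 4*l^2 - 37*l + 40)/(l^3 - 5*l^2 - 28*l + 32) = (l + 5)/(l + 4)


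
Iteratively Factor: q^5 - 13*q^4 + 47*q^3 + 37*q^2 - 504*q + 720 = (q - 3)*(q^4 - 10*q^3 + 17*q^2 + 88*q - 240) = (q - 4)*(q - 3)*(q^3 - 6*q^2 - 7*q + 60) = (q - 4)^2*(q - 3)*(q^2 - 2*q - 15) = (q - 4)^2*(q - 3)*(q + 3)*(q - 5)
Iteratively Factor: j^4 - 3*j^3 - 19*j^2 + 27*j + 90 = (j + 2)*(j^3 - 5*j^2 - 9*j + 45) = (j + 2)*(j + 3)*(j^2 - 8*j + 15) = (j - 3)*(j + 2)*(j + 3)*(j - 5)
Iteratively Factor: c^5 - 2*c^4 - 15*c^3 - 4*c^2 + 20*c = (c - 5)*(c^4 + 3*c^3 - 4*c) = (c - 5)*(c + 2)*(c^3 + c^2 - 2*c) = (c - 5)*(c + 2)^2*(c^2 - c) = (c - 5)*(c - 1)*(c + 2)^2*(c)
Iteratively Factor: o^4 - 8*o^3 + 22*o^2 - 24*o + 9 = (o - 1)*(o^3 - 7*o^2 + 15*o - 9) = (o - 3)*(o - 1)*(o^2 - 4*o + 3) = (o - 3)*(o - 1)^2*(o - 3)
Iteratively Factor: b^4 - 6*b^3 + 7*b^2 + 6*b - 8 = (b - 1)*(b^3 - 5*b^2 + 2*b + 8) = (b - 4)*(b - 1)*(b^2 - b - 2) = (b - 4)*(b - 1)*(b + 1)*(b - 2)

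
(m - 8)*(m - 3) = m^2 - 11*m + 24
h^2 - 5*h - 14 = (h - 7)*(h + 2)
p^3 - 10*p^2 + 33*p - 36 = (p - 4)*(p - 3)^2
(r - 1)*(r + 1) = r^2 - 1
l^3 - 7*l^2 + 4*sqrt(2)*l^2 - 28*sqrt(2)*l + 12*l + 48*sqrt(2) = (l - 4)*(l - 3)*(l + 4*sqrt(2))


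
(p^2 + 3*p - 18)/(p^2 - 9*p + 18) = (p + 6)/(p - 6)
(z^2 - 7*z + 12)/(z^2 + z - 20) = (z - 3)/(z + 5)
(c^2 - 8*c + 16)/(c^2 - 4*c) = (c - 4)/c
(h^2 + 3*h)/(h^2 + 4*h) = (h + 3)/(h + 4)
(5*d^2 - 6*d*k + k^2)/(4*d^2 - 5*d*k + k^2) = (5*d - k)/(4*d - k)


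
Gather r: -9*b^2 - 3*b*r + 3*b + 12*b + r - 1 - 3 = -9*b^2 + 15*b + r*(1 - 3*b) - 4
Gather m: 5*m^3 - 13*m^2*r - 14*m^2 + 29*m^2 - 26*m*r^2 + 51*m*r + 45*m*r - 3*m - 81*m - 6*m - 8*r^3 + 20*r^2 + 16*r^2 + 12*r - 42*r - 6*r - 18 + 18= 5*m^3 + m^2*(15 - 13*r) + m*(-26*r^2 + 96*r - 90) - 8*r^3 + 36*r^2 - 36*r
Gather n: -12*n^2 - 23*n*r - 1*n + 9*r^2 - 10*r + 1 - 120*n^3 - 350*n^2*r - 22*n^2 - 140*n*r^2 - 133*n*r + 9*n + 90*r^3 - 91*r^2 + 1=-120*n^3 + n^2*(-350*r - 34) + n*(-140*r^2 - 156*r + 8) + 90*r^3 - 82*r^2 - 10*r + 2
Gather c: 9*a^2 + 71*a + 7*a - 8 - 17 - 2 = 9*a^2 + 78*a - 27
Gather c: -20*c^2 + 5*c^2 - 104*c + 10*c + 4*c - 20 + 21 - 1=-15*c^2 - 90*c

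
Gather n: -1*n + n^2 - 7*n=n^2 - 8*n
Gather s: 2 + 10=12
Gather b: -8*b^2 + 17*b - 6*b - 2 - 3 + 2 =-8*b^2 + 11*b - 3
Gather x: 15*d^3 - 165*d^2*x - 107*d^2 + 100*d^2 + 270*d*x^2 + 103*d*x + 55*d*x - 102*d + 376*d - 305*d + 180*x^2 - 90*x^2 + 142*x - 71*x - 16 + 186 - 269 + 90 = 15*d^3 - 7*d^2 - 31*d + x^2*(270*d + 90) + x*(-165*d^2 + 158*d + 71) - 9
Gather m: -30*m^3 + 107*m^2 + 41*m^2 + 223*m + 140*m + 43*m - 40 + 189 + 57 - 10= -30*m^3 + 148*m^2 + 406*m + 196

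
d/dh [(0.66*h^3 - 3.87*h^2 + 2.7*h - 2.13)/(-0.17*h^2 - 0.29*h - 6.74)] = (-0.1122*h^4 - 0.3828*h^3 - 11.7639*h^2 + 51.4434*h - 18.8157)/(0.0289*h^4 + 0.0986*h^3 + 2.3757*h^2 + 3.9092*h + 45.4276)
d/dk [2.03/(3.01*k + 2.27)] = -6.1103/(3.01*k + 2.27)^2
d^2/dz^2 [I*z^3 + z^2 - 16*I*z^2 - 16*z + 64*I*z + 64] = 6*I*z + 2 - 32*I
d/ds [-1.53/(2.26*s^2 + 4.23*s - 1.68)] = (6.9156*s + 6.4719)/(2.26*s^2 + 4.23*s - 1.68)^2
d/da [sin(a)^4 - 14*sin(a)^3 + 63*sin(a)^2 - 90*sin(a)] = 2*(2*sin(a)^3 - 21*sin(a)^2 + 63*sin(a) - 45)*cos(a)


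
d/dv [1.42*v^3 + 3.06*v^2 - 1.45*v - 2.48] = 4.26*v^2 + 6.12*v - 1.45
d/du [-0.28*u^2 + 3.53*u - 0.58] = 3.53 - 0.56*u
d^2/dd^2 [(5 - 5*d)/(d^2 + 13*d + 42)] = 10*(-(d - 1)*(2*d + 13)^2 + 3*(d + 4)*(d^2 + 13*d + 42))/(d^2 + 13*d + 42)^3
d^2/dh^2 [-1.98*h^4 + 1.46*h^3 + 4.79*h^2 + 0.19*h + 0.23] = -23.76*h^2 + 8.76*h + 9.58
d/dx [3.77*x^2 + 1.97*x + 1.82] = 7.54*x + 1.97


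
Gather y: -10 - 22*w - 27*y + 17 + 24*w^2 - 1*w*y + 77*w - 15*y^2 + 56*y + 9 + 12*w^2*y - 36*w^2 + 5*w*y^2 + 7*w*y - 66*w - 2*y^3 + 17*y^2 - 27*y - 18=-12*w^2 - 11*w - 2*y^3 + y^2*(5*w + 2) + y*(12*w^2 + 6*w + 2) - 2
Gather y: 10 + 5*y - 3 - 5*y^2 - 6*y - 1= -5*y^2 - y + 6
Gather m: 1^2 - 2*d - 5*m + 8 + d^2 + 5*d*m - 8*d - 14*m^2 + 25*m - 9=d^2 - 10*d - 14*m^2 + m*(5*d + 20)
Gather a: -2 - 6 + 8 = 0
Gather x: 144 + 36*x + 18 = 36*x + 162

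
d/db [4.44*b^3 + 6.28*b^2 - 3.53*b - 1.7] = 13.32*b^2 + 12.56*b - 3.53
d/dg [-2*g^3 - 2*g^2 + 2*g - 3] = -6*g^2 - 4*g + 2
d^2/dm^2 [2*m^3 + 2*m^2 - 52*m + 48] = 12*m + 4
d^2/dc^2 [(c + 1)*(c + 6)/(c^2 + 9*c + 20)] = 4*(-c^3 - 21*c^2 - 129*c - 247)/(c^6 + 27*c^5 + 303*c^4 + 1809*c^3 + 6060*c^2 + 10800*c + 8000)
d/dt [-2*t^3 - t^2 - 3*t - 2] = -6*t^2 - 2*t - 3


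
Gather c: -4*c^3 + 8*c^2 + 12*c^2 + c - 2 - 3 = -4*c^3 + 20*c^2 + c - 5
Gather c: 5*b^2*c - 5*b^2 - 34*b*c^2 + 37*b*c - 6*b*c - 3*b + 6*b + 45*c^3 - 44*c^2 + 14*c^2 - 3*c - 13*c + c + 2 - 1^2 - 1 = -5*b^2 + 3*b + 45*c^3 + c^2*(-34*b - 30) + c*(5*b^2 + 31*b - 15)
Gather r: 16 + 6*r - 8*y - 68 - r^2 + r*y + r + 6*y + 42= -r^2 + r*(y + 7) - 2*y - 10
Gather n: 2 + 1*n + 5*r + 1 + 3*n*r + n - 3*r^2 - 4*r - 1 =n*(3*r + 2) - 3*r^2 + r + 2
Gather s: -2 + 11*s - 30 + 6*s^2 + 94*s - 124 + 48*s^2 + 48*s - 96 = 54*s^2 + 153*s - 252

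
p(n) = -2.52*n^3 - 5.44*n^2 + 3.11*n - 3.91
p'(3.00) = -97.57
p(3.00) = -111.58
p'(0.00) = 3.11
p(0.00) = -3.91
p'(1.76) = -39.46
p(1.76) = -29.03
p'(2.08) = -52.23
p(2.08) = -43.65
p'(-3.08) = -35.10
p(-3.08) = 8.53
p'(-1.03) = 6.30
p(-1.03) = -10.13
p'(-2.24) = -10.45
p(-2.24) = -9.85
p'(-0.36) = 6.05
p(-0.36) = -5.62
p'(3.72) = -141.98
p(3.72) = -197.35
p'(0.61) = -6.34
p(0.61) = -4.61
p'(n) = -7.56*n^2 - 10.88*n + 3.11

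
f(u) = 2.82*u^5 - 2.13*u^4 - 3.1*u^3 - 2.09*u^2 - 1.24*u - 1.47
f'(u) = 14.1*u^4 - 8.52*u^3 - 9.3*u^2 - 4.18*u - 1.24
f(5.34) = 9973.18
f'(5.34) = 9879.14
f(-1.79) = -61.86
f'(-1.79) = 170.06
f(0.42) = -2.62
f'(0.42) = -4.83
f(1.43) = -8.63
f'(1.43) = 7.81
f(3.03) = 430.03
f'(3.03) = 852.18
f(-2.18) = -163.53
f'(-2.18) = 370.40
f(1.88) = 7.83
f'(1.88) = 77.56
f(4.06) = 2283.69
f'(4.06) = 3089.40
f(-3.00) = -790.65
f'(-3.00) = 1299.74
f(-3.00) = -790.65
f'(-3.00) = 1299.74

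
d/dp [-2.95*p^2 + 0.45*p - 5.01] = 0.45 - 5.9*p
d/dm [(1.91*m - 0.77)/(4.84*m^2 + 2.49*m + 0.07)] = (-9.2444*m^2 + 7.4536*m + 2.051)/(23.4256*m^4 + 24.1032*m^3 + 6.8777*m^2 + 0.3486*m + 0.0049)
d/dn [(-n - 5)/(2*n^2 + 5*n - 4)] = (-2*n^2 - 5*n + (n + 5)*(4*n + 5) + 4)/(2*n^2 + 5*n - 4)^2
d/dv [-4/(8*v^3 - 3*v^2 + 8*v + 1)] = 8*(12*v^2 - 3*v + 4)/(8*v^3 - 3*v^2 + 8*v + 1)^2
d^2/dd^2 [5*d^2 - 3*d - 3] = 10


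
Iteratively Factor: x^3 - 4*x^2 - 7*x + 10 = (x + 2)*(x^2 - 6*x + 5) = (x - 1)*(x + 2)*(x - 5)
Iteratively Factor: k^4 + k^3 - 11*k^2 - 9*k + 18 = (k - 1)*(k^3 + 2*k^2 - 9*k - 18) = (k - 3)*(k - 1)*(k^2 + 5*k + 6) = (k - 3)*(k - 1)*(k + 2)*(k + 3)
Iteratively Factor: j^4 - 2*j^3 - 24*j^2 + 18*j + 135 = (j + 3)*(j^3 - 5*j^2 - 9*j + 45) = (j - 3)*(j + 3)*(j^2 - 2*j - 15) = (j - 5)*(j - 3)*(j + 3)*(j + 3)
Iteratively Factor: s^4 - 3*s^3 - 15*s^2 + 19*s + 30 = (s - 5)*(s^3 + 2*s^2 - 5*s - 6) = (s - 5)*(s + 1)*(s^2 + s - 6) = (s - 5)*(s - 2)*(s + 1)*(s + 3)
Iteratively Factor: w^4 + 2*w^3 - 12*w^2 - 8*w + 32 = (w + 4)*(w^3 - 2*w^2 - 4*w + 8) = (w - 2)*(w + 4)*(w^2 - 4) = (w - 2)*(w + 2)*(w + 4)*(w - 2)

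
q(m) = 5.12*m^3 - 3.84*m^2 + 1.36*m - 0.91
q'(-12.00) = 2305.36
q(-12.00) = -9417.55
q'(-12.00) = 2305.36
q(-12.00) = -9417.55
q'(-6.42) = 683.75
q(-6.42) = -1522.71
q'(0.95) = 7.93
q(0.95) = 1.31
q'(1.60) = 28.39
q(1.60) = 12.41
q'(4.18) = 237.63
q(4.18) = 311.62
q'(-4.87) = 403.05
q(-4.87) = -689.97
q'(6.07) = 520.68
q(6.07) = 1010.94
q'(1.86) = 40.21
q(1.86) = 21.28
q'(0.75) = 4.24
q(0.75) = 0.11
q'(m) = 15.36*m^2 - 7.68*m + 1.36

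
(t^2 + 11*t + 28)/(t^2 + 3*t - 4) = (t + 7)/(t - 1)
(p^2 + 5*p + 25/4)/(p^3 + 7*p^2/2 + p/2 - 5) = (p + 5/2)/(p^2 + p - 2)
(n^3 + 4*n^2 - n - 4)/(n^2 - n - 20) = (n^2 - 1)/(n - 5)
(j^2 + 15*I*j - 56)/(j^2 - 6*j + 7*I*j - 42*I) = (j + 8*I)/(j - 6)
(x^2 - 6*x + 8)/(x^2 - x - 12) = (x - 2)/(x + 3)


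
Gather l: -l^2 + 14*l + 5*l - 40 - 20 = -l^2 + 19*l - 60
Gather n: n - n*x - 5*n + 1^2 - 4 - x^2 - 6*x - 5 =n*(-x - 4) - x^2 - 6*x - 8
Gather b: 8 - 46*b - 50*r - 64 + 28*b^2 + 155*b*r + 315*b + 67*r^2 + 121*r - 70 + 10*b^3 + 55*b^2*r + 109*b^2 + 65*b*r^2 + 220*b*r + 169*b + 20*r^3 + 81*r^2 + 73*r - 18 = 10*b^3 + b^2*(55*r + 137) + b*(65*r^2 + 375*r + 438) + 20*r^3 + 148*r^2 + 144*r - 144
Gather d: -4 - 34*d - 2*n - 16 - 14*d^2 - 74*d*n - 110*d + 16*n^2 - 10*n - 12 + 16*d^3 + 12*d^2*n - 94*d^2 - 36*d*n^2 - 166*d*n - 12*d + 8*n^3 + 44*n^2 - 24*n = 16*d^3 + d^2*(12*n - 108) + d*(-36*n^2 - 240*n - 156) + 8*n^3 + 60*n^2 - 36*n - 32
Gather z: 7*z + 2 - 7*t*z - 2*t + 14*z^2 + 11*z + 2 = -2*t + 14*z^2 + z*(18 - 7*t) + 4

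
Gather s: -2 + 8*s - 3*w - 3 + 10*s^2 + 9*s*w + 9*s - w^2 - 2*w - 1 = 10*s^2 + s*(9*w + 17) - w^2 - 5*w - 6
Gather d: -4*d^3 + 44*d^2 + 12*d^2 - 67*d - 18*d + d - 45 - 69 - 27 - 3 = -4*d^3 + 56*d^2 - 84*d - 144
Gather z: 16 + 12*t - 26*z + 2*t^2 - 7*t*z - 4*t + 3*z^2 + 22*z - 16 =2*t^2 + 8*t + 3*z^2 + z*(-7*t - 4)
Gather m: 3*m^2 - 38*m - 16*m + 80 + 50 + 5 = 3*m^2 - 54*m + 135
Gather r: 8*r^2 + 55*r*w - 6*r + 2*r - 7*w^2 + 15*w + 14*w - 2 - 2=8*r^2 + r*(55*w - 4) - 7*w^2 + 29*w - 4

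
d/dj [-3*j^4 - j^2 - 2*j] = -12*j^3 - 2*j - 2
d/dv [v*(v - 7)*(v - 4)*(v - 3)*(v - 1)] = 5*v^4 - 60*v^3 + 225*v^2 - 290*v + 84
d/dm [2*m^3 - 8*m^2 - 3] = 2*m*(3*m - 8)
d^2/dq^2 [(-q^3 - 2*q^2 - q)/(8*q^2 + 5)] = 2*(-24*q^3 + 240*q^2 + 45*q - 50)/(512*q^6 + 960*q^4 + 600*q^2 + 125)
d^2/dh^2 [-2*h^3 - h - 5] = -12*h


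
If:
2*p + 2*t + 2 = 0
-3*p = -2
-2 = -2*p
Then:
No Solution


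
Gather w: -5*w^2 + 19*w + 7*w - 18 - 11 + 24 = -5*w^2 + 26*w - 5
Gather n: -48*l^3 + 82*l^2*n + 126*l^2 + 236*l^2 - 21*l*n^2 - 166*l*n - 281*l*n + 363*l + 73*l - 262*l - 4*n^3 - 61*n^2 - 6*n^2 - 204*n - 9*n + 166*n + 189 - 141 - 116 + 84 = -48*l^3 + 362*l^2 + 174*l - 4*n^3 + n^2*(-21*l - 67) + n*(82*l^2 - 447*l - 47) + 16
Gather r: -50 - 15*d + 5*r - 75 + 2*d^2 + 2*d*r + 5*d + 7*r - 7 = 2*d^2 - 10*d + r*(2*d + 12) - 132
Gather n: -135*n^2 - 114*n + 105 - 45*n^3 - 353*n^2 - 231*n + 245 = -45*n^3 - 488*n^2 - 345*n + 350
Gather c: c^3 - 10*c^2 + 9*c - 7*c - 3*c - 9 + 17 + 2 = c^3 - 10*c^2 - c + 10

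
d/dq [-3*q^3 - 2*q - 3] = -9*q^2 - 2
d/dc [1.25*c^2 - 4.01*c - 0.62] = 2.5*c - 4.01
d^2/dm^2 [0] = 0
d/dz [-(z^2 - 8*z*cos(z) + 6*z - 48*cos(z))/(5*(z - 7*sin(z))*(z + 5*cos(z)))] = (2*(z - 7*sin(z))*(z + 5*cos(z))*(-4*z*sin(z) - z - 24*sin(z) + 4*cos(z) - 3) - (z - 7*sin(z))*(5*sin(z) - 1)*(z^2 - 8*z*cos(z) + 6*z - 48*cos(z)) - (z + 5*cos(z))*(7*cos(z) - 1)*(z^2 - 8*z*cos(z) + 6*z - 48*cos(z)))/(5*(z - 7*sin(z))^2*(z + 5*cos(z))^2)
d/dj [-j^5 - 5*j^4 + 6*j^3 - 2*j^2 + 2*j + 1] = -5*j^4 - 20*j^3 + 18*j^2 - 4*j + 2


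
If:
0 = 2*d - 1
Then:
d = 1/2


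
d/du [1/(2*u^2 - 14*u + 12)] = (7/2 - u)/(u^2 - 7*u + 6)^2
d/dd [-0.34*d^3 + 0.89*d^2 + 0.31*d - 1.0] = -1.02*d^2 + 1.78*d + 0.31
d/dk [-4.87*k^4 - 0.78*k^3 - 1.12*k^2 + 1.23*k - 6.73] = -19.48*k^3 - 2.34*k^2 - 2.24*k + 1.23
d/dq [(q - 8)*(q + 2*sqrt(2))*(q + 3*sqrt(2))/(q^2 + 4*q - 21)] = (q^4 + 8*q^3 - 107*q^2 + 60*sqrt(2)*q^2 - 210*sqrt(2)*q + 528*q + 132 + 840*sqrt(2))/(q^4 + 8*q^3 - 26*q^2 - 168*q + 441)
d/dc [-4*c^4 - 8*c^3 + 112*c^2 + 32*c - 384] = -16*c^3 - 24*c^2 + 224*c + 32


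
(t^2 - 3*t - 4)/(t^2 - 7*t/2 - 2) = 2*(t + 1)/(2*t + 1)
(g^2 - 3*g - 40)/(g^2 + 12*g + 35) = (g - 8)/(g + 7)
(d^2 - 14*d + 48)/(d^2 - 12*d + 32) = (d - 6)/(d - 4)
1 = 1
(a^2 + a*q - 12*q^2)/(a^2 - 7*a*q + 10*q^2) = (a^2 + a*q - 12*q^2)/(a^2 - 7*a*q + 10*q^2)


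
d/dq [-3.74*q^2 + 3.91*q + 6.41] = 3.91 - 7.48*q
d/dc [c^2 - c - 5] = 2*c - 1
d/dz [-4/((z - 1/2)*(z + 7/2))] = 64*(2*z + 3)/((2*z - 1)^2*(2*z + 7)^2)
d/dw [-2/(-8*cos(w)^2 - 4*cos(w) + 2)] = 2*(4*cos(w) + 1)*sin(w)/(4*cos(w)^2 + 2*cos(w) - 1)^2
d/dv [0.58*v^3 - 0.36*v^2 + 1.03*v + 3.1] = 1.74*v^2 - 0.72*v + 1.03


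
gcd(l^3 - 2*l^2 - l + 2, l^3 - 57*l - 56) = l + 1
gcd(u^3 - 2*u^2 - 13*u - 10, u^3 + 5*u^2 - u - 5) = u + 1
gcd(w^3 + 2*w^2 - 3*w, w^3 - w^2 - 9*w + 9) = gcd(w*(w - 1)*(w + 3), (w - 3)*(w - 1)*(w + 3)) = w^2 + 2*w - 3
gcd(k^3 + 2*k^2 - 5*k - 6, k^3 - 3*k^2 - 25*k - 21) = k^2 + 4*k + 3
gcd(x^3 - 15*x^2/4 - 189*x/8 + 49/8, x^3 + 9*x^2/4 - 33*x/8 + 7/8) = x^2 + 13*x/4 - 7/8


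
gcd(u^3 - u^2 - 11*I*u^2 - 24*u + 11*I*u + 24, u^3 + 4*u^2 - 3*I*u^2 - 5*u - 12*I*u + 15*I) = u^2 + u*(-1 - 3*I) + 3*I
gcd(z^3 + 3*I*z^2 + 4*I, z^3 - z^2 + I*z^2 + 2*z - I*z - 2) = z^2 + I*z + 2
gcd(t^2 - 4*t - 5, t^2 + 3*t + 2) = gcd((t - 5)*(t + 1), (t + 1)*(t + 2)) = t + 1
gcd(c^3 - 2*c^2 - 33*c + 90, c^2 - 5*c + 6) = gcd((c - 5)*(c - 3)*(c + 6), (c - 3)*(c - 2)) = c - 3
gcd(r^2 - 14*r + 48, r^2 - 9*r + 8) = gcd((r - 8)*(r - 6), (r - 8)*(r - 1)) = r - 8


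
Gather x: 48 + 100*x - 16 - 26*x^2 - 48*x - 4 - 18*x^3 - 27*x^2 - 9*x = -18*x^3 - 53*x^2 + 43*x + 28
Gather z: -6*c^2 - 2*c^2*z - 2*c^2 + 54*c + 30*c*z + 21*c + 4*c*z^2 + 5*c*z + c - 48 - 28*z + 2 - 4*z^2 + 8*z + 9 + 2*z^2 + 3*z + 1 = -8*c^2 + 76*c + z^2*(4*c - 2) + z*(-2*c^2 + 35*c - 17) - 36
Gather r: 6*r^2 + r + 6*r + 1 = 6*r^2 + 7*r + 1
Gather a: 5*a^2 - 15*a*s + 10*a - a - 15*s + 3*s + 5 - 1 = 5*a^2 + a*(9 - 15*s) - 12*s + 4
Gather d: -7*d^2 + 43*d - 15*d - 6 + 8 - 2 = -7*d^2 + 28*d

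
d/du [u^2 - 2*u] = 2*u - 2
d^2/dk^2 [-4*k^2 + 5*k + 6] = -8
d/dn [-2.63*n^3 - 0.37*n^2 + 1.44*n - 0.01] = -7.89*n^2 - 0.74*n + 1.44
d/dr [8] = 0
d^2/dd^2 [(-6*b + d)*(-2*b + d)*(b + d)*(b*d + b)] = 2*b*(4*b^2 - 21*b*d - 7*b + 6*d^2 + 3*d)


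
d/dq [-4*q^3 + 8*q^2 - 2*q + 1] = -12*q^2 + 16*q - 2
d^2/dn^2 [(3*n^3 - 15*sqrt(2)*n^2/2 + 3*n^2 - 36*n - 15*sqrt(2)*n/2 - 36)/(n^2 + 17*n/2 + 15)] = 36*(25*sqrt(2)*n^3 + 49*n^3 + 150*sqrt(2)*n^2 + 402*n^2 + 150*sqrt(2)*n + 1212*n - 325*sqrt(2) + 1424)/(8*n^6 + 204*n^5 + 2094*n^4 + 11033*n^3 + 31410*n^2 + 45900*n + 27000)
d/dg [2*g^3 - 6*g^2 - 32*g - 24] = 6*g^2 - 12*g - 32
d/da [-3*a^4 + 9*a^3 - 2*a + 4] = -12*a^3 + 27*a^2 - 2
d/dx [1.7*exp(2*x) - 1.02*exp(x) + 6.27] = (3.4*exp(x) - 1.02)*exp(x)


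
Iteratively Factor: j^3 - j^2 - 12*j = (j - 4)*(j^2 + 3*j) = (j - 4)*(j + 3)*(j)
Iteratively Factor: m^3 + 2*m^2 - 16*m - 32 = (m + 4)*(m^2 - 2*m - 8) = (m + 2)*(m + 4)*(m - 4)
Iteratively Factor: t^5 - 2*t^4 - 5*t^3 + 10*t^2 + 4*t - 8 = (t - 2)*(t^4 - 5*t^2 + 4) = (t - 2)*(t + 2)*(t^3 - 2*t^2 - t + 2) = (t - 2)*(t - 1)*(t + 2)*(t^2 - t - 2) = (t - 2)*(t - 1)*(t + 1)*(t + 2)*(t - 2)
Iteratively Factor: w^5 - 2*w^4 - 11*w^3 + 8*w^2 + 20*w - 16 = (w - 1)*(w^4 - w^3 - 12*w^2 - 4*w + 16) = (w - 1)*(w + 2)*(w^3 - 3*w^2 - 6*w + 8) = (w - 4)*(w - 1)*(w + 2)*(w^2 + w - 2) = (w - 4)*(w - 1)^2*(w + 2)*(w + 2)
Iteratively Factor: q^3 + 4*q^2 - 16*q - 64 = (q + 4)*(q^2 - 16) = (q + 4)^2*(q - 4)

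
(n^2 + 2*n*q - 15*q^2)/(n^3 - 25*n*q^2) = (-n + 3*q)/(n*(-n + 5*q))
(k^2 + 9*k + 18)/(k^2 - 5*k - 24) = (k + 6)/(k - 8)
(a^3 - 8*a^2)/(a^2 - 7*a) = a*(a - 8)/(a - 7)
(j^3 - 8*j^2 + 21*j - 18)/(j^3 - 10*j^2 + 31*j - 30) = (j - 3)/(j - 5)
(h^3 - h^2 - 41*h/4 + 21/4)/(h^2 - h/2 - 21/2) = h - 1/2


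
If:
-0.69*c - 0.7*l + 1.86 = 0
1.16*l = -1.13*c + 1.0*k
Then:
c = 2.69565217391304 - 1.01449275362319*l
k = 0.0136231884057971*l + 3.04608695652174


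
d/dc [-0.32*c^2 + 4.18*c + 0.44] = 4.18 - 0.64*c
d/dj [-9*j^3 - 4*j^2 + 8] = j*(-27*j - 8)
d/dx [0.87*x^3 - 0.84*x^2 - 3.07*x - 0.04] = 2.61*x^2 - 1.68*x - 3.07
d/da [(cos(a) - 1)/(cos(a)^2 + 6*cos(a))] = (sin(a) - 6*sin(a)/cos(a)^2 - 2*tan(a))/(cos(a) + 6)^2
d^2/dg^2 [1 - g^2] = -2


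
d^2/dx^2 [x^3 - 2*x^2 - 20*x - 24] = 6*x - 4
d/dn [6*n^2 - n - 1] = 12*n - 1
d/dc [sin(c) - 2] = cos(c)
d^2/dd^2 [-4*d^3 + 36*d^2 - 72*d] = 72 - 24*d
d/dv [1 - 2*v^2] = -4*v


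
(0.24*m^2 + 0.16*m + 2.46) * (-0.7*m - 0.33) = -0.168*m^3 - 0.1912*m^2 - 1.7748*m - 0.8118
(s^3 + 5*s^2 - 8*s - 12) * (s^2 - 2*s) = s^5 + 3*s^4 - 18*s^3 + 4*s^2 + 24*s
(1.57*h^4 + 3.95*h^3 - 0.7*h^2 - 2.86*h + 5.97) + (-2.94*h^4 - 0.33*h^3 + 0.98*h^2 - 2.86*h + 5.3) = -1.37*h^4 + 3.62*h^3 + 0.28*h^2 - 5.72*h + 11.27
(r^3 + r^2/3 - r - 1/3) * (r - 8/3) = r^4 - 7*r^3/3 - 17*r^2/9 + 7*r/3 + 8/9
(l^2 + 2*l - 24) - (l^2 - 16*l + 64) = 18*l - 88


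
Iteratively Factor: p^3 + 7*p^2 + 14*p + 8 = (p + 4)*(p^2 + 3*p + 2) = (p + 1)*(p + 4)*(p + 2)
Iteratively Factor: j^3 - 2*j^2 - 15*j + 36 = (j - 3)*(j^2 + j - 12) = (j - 3)^2*(j + 4)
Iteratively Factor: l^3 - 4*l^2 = (l)*(l^2 - 4*l) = l*(l - 4)*(l)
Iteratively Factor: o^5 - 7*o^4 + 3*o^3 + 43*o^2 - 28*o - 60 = (o - 5)*(o^4 - 2*o^3 - 7*o^2 + 8*o + 12) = (o - 5)*(o - 3)*(o^3 + o^2 - 4*o - 4) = (o - 5)*(o - 3)*(o - 2)*(o^2 + 3*o + 2) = (o - 5)*(o - 3)*(o - 2)*(o + 1)*(o + 2)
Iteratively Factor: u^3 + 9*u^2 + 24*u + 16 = (u + 4)*(u^2 + 5*u + 4) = (u + 4)^2*(u + 1)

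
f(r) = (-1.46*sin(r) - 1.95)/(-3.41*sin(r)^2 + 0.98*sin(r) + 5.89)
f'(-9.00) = 0.08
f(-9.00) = -0.27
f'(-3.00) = 0.15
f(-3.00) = -0.31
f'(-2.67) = 0.07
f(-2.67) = -0.27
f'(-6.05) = -0.28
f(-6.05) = -0.39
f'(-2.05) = -0.10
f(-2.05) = -0.28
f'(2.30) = 0.58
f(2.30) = -0.64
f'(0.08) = -0.22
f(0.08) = -0.35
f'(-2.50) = 0.02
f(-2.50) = -0.26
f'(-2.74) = 0.08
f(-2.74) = -0.28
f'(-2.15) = -0.07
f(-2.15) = -0.27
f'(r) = (6.82*sin(r)*cos(r) - 0.98*cos(r))*(-1.46*sin(r) - 1.95)/(-3.41*sin(r)^2 + 0.98*sin(r) + 5.89)^2 - 1.46*cos(r)/(-3.41*sin(r)^2 + 0.98*sin(r) + 5.89) = (-13.299*sin(r) + 2.4893*cos(2*r) - 9.1777)*cos(r)/(-3.41*sin(r)^2 + 0.98*sin(r) + 5.89)^2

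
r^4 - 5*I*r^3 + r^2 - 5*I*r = r*(r - 5*I)*(r - I)*(r + I)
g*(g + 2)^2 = g^3 + 4*g^2 + 4*g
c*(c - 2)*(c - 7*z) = c^3 - 7*c^2*z - 2*c^2 + 14*c*z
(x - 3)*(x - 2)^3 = x^4 - 9*x^3 + 30*x^2 - 44*x + 24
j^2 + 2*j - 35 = (j - 5)*(j + 7)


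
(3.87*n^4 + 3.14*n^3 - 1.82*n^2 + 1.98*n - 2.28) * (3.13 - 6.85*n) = -26.5095*n^5 - 9.3959*n^4 + 22.2952*n^3 - 19.2596*n^2 + 21.8154*n - 7.1364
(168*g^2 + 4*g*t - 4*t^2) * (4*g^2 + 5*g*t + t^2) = 672*g^4 + 856*g^3*t + 172*g^2*t^2 - 16*g*t^3 - 4*t^4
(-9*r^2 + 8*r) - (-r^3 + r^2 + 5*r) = r^3 - 10*r^2 + 3*r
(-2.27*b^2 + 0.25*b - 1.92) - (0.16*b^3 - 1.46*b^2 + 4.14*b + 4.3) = -0.16*b^3 - 0.81*b^2 - 3.89*b - 6.22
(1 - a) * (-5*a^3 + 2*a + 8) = 5*a^4 - 5*a^3 - 2*a^2 - 6*a + 8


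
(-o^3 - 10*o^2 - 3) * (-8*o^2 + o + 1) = 8*o^5 + 79*o^4 - 11*o^3 + 14*o^2 - 3*o - 3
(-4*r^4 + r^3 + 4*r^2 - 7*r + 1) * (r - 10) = -4*r^5 + 41*r^4 - 6*r^3 - 47*r^2 + 71*r - 10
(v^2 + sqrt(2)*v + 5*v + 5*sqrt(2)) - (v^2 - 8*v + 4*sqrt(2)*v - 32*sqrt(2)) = -3*sqrt(2)*v + 13*v + 37*sqrt(2)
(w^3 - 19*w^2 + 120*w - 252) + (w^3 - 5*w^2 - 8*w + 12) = 2*w^3 - 24*w^2 + 112*w - 240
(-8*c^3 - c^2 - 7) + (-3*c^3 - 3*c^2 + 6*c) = -11*c^3 - 4*c^2 + 6*c - 7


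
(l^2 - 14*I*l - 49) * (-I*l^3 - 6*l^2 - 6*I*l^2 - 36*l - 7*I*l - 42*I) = -I*l^5 - 20*l^4 - 6*I*l^4 - 120*l^3 + 126*I*l^3 + 196*l^2 + 756*I*l^2 + 1176*l + 343*I*l + 2058*I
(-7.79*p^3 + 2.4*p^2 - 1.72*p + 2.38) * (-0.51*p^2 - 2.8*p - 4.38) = 3.9729*p^5 + 20.588*p^4 + 28.2774*p^3 - 6.9098*p^2 + 0.8696*p - 10.4244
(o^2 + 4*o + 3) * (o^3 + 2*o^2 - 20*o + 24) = o^5 + 6*o^4 - 9*o^3 - 50*o^2 + 36*o + 72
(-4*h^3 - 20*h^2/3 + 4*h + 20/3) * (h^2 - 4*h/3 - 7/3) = -4*h^5 - 4*h^4/3 + 200*h^3/9 + 152*h^2/9 - 164*h/9 - 140/9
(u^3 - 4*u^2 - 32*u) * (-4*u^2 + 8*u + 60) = -4*u^5 + 24*u^4 + 156*u^3 - 496*u^2 - 1920*u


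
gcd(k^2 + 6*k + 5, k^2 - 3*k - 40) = k + 5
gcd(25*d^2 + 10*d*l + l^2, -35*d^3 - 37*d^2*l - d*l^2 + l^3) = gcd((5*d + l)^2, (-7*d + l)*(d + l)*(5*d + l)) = 5*d + l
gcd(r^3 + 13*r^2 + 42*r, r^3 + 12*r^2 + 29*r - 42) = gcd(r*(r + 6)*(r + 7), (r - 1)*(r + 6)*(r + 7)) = r^2 + 13*r + 42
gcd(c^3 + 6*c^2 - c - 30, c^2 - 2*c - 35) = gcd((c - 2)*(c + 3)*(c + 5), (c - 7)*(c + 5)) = c + 5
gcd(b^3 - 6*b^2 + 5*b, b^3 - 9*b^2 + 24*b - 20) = b - 5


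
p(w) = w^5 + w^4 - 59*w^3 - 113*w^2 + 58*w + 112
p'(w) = 5*w^4 + 4*w^3 - 177*w^2 - 226*w + 58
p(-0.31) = 84.92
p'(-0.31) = 110.98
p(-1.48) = -32.39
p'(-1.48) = 15.80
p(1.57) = -288.18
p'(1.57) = -687.25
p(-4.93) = 1827.61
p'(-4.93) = -655.44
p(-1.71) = -28.66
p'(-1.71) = -50.35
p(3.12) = -2208.53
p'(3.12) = -1774.83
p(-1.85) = -18.43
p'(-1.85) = -96.44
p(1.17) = -65.25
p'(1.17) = -432.94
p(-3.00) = 352.00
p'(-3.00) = -560.00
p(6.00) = -7280.00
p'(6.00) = -326.00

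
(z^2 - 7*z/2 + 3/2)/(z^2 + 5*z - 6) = (2*z^2 - 7*z + 3)/(2*(z^2 + 5*z - 6))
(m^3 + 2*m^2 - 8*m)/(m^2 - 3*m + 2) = m*(m + 4)/(m - 1)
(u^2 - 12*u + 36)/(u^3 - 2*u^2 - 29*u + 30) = (u - 6)/(u^2 + 4*u - 5)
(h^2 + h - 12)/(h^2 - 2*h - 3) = (h + 4)/(h + 1)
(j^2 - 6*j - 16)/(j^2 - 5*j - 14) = (j - 8)/(j - 7)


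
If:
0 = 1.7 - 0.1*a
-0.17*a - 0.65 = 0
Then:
No Solution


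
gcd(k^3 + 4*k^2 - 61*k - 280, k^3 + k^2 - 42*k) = k + 7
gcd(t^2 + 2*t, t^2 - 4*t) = t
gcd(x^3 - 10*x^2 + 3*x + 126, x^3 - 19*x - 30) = x + 3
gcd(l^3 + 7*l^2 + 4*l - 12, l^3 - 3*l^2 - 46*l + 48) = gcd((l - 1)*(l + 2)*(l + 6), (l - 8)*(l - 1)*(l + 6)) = l^2 + 5*l - 6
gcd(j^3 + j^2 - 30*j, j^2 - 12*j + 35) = j - 5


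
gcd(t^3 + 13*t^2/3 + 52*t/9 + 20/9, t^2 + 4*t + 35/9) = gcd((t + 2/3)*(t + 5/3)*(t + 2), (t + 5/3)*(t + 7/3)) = t + 5/3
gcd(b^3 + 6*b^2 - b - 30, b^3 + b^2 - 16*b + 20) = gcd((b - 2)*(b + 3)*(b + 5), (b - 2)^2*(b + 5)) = b^2 + 3*b - 10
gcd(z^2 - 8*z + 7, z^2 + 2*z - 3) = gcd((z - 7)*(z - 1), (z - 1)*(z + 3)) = z - 1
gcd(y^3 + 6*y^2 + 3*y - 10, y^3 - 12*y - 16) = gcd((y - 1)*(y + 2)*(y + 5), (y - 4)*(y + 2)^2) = y + 2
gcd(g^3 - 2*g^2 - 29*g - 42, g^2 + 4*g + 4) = g + 2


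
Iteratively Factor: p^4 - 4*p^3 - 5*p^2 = (p + 1)*(p^3 - 5*p^2) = p*(p + 1)*(p^2 - 5*p) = p*(p - 5)*(p + 1)*(p)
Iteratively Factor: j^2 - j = (j - 1)*(j)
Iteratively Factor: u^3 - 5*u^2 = (u)*(u^2 - 5*u) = u^2*(u - 5)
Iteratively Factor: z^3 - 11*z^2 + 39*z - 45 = (z - 5)*(z^2 - 6*z + 9) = (z - 5)*(z - 3)*(z - 3)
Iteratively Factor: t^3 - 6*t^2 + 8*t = (t - 4)*(t^2 - 2*t) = t*(t - 4)*(t - 2)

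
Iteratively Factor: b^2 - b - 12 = (b - 4)*(b + 3)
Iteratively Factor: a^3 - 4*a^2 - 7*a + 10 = (a - 1)*(a^2 - 3*a - 10) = (a - 1)*(a + 2)*(a - 5)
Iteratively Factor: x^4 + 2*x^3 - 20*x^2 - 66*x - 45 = (x + 3)*(x^3 - x^2 - 17*x - 15) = (x + 3)^2*(x^2 - 4*x - 5) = (x - 5)*(x + 3)^2*(x + 1)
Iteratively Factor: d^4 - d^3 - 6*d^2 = (d + 2)*(d^3 - 3*d^2) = d*(d + 2)*(d^2 - 3*d) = d*(d - 3)*(d + 2)*(d)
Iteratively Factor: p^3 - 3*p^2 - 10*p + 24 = (p - 4)*(p^2 + p - 6) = (p - 4)*(p - 2)*(p + 3)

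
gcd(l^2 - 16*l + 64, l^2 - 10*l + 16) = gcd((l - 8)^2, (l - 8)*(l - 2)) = l - 8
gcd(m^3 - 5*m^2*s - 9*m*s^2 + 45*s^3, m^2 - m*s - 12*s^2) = m + 3*s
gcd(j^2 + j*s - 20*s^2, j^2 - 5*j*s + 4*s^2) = -j + 4*s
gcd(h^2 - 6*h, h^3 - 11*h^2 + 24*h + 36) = h - 6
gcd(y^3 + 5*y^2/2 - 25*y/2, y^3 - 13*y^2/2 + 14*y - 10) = y - 5/2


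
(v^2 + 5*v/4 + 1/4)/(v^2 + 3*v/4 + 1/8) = 2*(v + 1)/(2*v + 1)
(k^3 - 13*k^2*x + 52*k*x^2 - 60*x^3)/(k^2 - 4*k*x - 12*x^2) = (k^2 - 7*k*x + 10*x^2)/(k + 2*x)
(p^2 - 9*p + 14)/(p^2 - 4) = (p - 7)/(p + 2)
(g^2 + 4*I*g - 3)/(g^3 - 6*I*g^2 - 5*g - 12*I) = (g + 3*I)/(g^2 - 7*I*g - 12)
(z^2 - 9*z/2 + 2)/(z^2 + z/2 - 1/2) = (z - 4)/(z + 1)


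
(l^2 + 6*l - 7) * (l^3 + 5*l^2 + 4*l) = l^5 + 11*l^4 + 27*l^3 - 11*l^2 - 28*l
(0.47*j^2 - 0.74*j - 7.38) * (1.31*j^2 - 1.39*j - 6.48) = 0.6157*j^4 - 1.6227*j^3 - 11.6848*j^2 + 15.0534*j + 47.8224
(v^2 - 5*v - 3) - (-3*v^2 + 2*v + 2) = 4*v^2 - 7*v - 5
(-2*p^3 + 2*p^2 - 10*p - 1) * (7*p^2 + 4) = -14*p^5 + 14*p^4 - 78*p^3 + p^2 - 40*p - 4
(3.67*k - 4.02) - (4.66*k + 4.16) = -0.99*k - 8.18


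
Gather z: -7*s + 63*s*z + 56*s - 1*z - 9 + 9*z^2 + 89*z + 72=49*s + 9*z^2 + z*(63*s + 88) + 63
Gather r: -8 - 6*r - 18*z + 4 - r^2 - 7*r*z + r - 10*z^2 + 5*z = -r^2 + r*(-7*z - 5) - 10*z^2 - 13*z - 4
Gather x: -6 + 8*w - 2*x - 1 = 8*w - 2*x - 7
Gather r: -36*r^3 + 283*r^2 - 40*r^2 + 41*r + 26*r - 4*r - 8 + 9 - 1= -36*r^3 + 243*r^2 + 63*r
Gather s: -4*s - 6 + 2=-4*s - 4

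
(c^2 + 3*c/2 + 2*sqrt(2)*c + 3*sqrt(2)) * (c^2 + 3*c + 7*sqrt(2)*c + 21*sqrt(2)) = c^4 + 9*c^3/2 + 9*sqrt(2)*c^3 + 65*c^2/2 + 81*sqrt(2)*c^2/2 + 81*sqrt(2)*c/2 + 126*c + 126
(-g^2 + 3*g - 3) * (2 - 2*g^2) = 2*g^4 - 6*g^3 + 4*g^2 + 6*g - 6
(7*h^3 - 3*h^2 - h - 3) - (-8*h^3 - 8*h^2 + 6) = 15*h^3 + 5*h^2 - h - 9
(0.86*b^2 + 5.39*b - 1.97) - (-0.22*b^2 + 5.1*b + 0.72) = 1.08*b^2 + 0.29*b - 2.69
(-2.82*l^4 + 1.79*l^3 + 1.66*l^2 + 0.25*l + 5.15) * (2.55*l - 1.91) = -7.191*l^5 + 9.9507*l^4 + 0.8141*l^3 - 2.5331*l^2 + 12.655*l - 9.8365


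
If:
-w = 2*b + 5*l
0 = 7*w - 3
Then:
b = -5*l/2 - 3/14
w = 3/7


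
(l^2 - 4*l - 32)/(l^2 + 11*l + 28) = (l - 8)/(l + 7)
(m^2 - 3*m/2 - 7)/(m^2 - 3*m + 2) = (m^2 - 3*m/2 - 7)/(m^2 - 3*m + 2)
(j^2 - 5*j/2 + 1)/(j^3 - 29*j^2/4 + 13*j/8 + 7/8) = 4*(j - 2)/(4*j^2 - 27*j - 7)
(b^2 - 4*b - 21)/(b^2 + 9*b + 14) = (b^2 - 4*b - 21)/(b^2 + 9*b + 14)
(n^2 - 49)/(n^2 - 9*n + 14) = (n + 7)/(n - 2)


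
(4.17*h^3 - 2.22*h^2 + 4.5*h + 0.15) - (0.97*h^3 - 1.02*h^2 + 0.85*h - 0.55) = 3.2*h^3 - 1.2*h^2 + 3.65*h + 0.7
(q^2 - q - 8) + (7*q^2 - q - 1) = 8*q^2 - 2*q - 9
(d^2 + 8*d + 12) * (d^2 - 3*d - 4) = d^4 + 5*d^3 - 16*d^2 - 68*d - 48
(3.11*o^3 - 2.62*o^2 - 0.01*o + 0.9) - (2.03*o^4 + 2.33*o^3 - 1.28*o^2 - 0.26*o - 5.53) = -2.03*o^4 + 0.78*o^3 - 1.34*o^2 + 0.25*o + 6.43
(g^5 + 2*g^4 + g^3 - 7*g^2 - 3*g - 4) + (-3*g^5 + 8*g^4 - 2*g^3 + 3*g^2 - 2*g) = -2*g^5 + 10*g^4 - g^3 - 4*g^2 - 5*g - 4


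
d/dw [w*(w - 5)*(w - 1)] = 3*w^2 - 12*w + 5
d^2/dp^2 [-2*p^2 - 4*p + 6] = -4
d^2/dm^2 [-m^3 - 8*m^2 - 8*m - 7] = -6*m - 16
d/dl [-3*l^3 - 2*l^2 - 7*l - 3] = -9*l^2 - 4*l - 7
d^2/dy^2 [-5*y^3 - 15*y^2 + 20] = -30*y - 30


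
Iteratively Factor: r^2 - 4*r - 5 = (r - 5)*(r + 1)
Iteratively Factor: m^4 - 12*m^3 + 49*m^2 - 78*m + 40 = (m - 1)*(m^3 - 11*m^2 + 38*m - 40) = (m - 4)*(m - 1)*(m^2 - 7*m + 10) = (m - 4)*(m - 2)*(m - 1)*(m - 5)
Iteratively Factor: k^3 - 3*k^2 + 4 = (k + 1)*(k^2 - 4*k + 4) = (k - 2)*(k + 1)*(k - 2)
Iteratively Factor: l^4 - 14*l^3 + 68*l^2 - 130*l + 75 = (l - 1)*(l^3 - 13*l^2 + 55*l - 75) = (l - 3)*(l - 1)*(l^2 - 10*l + 25) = (l - 5)*(l - 3)*(l - 1)*(l - 5)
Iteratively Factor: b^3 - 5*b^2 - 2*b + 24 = (b - 3)*(b^2 - 2*b - 8) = (b - 3)*(b + 2)*(b - 4)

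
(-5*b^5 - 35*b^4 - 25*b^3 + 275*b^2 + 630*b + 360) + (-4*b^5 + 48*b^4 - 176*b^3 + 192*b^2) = -9*b^5 + 13*b^4 - 201*b^3 + 467*b^2 + 630*b + 360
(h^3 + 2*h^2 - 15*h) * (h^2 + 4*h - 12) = h^5 + 6*h^4 - 19*h^3 - 84*h^2 + 180*h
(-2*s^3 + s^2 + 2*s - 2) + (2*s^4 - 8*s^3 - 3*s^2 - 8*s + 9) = 2*s^4 - 10*s^3 - 2*s^2 - 6*s + 7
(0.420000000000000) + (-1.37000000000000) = -0.950000000000000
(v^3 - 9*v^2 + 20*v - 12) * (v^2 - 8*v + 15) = v^5 - 17*v^4 + 107*v^3 - 307*v^2 + 396*v - 180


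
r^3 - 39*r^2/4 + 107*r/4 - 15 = (r - 5)*(r - 4)*(r - 3/4)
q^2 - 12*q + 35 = (q - 7)*(q - 5)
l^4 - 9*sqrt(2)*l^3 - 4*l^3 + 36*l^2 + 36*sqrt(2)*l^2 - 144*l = l*(l - 4)*(l - 6*sqrt(2))*(l - 3*sqrt(2))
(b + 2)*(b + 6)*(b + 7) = b^3 + 15*b^2 + 68*b + 84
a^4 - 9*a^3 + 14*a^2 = a^2*(a - 7)*(a - 2)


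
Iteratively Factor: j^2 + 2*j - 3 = (j - 1)*(j + 3)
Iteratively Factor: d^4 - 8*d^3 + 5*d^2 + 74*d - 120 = (d - 5)*(d^3 - 3*d^2 - 10*d + 24) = (d - 5)*(d + 3)*(d^2 - 6*d + 8) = (d - 5)*(d - 2)*(d + 3)*(d - 4)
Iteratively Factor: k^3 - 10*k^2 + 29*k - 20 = (k - 5)*(k^2 - 5*k + 4) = (k - 5)*(k - 1)*(k - 4)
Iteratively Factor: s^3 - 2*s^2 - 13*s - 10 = (s - 5)*(s^2 + 3*s + 2) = (s - 5)*(s + 2)*(s + 1)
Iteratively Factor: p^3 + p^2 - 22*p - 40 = (p - 5)*(p^2 + 6*p + 8) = (p - 5)*(p + 2)*(p + 4)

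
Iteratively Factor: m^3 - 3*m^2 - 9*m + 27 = (m - 3)*(m^2 - 9) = (m - 3)*(m + 3)*(m - 3)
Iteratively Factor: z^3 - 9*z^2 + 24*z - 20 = (z - 2)*(z^2 - 7*z + 10) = (z - 5)*(z - 2)*(z - 2)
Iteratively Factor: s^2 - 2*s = (s)*(s - 2)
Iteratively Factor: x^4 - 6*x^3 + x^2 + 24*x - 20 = (x - 1)*(x^3 - 5*x^2 - 4*x + 20) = (x - 1)*(x + 2)*(x^2 - 7*x + 10) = (x - 2)*(x - 1)*(x + 2)*(x - 5)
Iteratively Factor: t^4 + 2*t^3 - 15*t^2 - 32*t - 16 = (t + 1)*(t^3 + t^2 - 16*t - 16) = (t + 1)^2*(t^2 - 16) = (t + 1)^2*(t + 4)*(t - 4)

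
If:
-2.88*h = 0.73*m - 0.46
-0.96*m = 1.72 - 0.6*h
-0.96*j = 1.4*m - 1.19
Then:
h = 0.53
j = 3.37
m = -1.46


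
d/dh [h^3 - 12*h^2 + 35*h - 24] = 3*h^2 - 24*h + 35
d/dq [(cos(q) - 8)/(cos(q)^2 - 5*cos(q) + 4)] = (cos(q)^2 - 16*cos(q) + 36)*sin(q)/(cos(q)^2 - 5*cos(q) + 4)^2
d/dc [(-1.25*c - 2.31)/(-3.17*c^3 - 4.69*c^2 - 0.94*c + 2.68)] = (3.9625*c^3 + 5.8625*c^2 + 1.175*c - (1.25*c + 2.31)*(9.51*c^2 + 9.38*c + 0.94) - 3.35)/(3.17*c^3 + 4.69*c^2 + 0.94*c - 2.68)^2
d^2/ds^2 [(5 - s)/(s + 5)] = 20/(s + 5)^3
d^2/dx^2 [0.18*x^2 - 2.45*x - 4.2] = 0.360000000000000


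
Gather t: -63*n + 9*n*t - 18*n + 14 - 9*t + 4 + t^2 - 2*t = -81*n + t^2 + t*(9*n - 11) + 18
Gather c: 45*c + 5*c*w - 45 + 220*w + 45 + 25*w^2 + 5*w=c*(5*w + 45) + 25*w^2 + 225*w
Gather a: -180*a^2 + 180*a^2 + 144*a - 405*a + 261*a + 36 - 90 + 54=0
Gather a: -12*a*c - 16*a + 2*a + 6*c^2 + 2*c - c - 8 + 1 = a*(-12*c - 14) + 6*c^2 + c - 7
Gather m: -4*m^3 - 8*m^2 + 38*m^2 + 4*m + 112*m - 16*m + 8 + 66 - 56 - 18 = -4*m^3 + 30*m^2 + 100*m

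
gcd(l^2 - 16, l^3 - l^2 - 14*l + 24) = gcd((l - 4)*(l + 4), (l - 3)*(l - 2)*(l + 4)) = l + 4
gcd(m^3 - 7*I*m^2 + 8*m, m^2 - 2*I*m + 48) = m - 8*I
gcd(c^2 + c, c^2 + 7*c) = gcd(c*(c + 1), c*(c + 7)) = c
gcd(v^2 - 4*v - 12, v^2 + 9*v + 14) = v + 2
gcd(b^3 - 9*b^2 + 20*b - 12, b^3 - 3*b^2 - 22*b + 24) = b^2 - 7*b + 6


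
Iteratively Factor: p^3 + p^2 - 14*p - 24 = (p + 2)*(p^2 - p - 12) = (p + 2)*(p + 3)*(p - 4)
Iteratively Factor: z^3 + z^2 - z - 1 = (z + 1)*(z^2 - 1) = (z + 1)^2*(z - 1)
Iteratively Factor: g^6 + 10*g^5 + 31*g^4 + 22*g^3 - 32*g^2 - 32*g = (g + 4)*(g^5 + 6*g^4 + 7*g^3 - 6*g^2 - 8*g) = (g + 2)*(g + 4)*(g^4 + 4*g^3 - g^2 - 4*g) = (g - 1)*(g + 2)*(g + 4)*(g^3 + 5*g^2 + 4*g) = (g - 1)*(g + 2)*(g + 4)^2*(g^2 + g) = (g - 1)*(g + 1)*(g + 2)*(g + 4)^2*(g)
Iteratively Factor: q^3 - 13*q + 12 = (q + 4)*(q^2 - 4*q + 3) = (q - 1)*(q + 4)*(q - 3)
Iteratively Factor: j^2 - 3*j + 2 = (j - 2)*(j - 1)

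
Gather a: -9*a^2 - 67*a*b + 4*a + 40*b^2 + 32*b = -9*a^2 + a*(4 - 67*b) + 40*b^2 + 32*b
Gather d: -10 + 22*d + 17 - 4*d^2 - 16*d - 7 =-4*d^2 + 6*d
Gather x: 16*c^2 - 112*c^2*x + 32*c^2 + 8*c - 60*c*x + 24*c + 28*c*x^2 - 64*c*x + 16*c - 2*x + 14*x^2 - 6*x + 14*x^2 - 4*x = 48*c^2 + 48*c + x^2*(28*c + 28) + x*(-112*c^2 - 124*c - 12)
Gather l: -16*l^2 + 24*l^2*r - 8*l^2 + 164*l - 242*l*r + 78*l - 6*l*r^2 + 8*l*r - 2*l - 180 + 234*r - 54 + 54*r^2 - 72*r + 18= l^2*(24*r - 24) + l*(-6*r^2 - 234*r + 240) + 54*r^2 + 162*r - 216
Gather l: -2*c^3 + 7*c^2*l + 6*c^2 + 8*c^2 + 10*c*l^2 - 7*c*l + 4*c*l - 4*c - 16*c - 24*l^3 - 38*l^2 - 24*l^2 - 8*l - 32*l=-2*c^3 + 14*c^2 - 20*c - 24*l^3 + l^2*(10*c - 62) + l*(7*c^2 - 3*c - 40)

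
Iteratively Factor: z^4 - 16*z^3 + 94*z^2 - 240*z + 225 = (z - 3)*(z^3 - 13*z^2 + 55*z - 75) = (z - 3)^2*(z^2 - 10*z + 25) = (z - 5)*(z - 3)^2*(z - 5)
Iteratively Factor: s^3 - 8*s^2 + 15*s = (s)*(s^2 - 8*s + 15) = s*(s - 3)*(s - 5)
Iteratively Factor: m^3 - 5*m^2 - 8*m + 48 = (m + 3)*(m^2 - 8*m + 16) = (m - 4)*(m + 3)*(m - 4)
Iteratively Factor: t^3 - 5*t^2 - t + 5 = (t - 1)*(t^2 - 4*t - 5) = (t - 1)*(t + 1)*(t - 5)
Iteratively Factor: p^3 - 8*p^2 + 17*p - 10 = (p - 2)*(p^2 - 6*p + 5) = (p - 5)*(p - 2)*(p - 1)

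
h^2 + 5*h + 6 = (h + 2)*(h + 3)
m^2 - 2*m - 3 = (m - 3)*(m + 1)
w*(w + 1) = w^2 + w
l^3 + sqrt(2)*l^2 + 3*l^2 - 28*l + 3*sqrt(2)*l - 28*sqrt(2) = (l - 4)*(l + 7)*(l + sqrt(2))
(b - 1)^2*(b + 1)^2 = b^4 - 2*b^2 + 1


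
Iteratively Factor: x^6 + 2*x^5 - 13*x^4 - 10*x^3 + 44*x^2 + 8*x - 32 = (x - 2)*(x^5 + 4*x^4 - 5*x^3 - 20*x^2 + 4*x + 16) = (x - 2)*(x + 1)*(x^4 + 3*x^3 - 8*x^2 - 12*x + 16) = (x - 2)*(x - 1)*(x + 1)*(x^3 + 4*x^2 - 4*x - 16) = (x - 2)^2*(x - 1)*(x + 1)*(x^2 + 6*x + 8) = (x - 2)^2*(x - 1)*(x + 1)*(x + 2)*(x + 4)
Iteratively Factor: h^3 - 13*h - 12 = (h + 1)*(h^2 - h - 12) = (h + 1)*(h + 3)*(h - 4)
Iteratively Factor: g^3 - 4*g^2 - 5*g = (g + 1)*(g^2 - 5*g) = g*(g + 1)*(g - 5)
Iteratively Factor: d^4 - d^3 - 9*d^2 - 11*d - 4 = (d + 1)*(d^3 - 2*d^2 - 7*d - 4) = (d + 1)^2*(d^2 - 3*d - 4) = (d - 4)*(d + 1)^2*(d + 1)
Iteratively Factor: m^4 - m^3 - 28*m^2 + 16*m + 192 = (m + 4)*(m^3 - 5*m^2 - 8*m + 48) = (m + 3)*(m + 4)*(m^2 - 8*m + 16) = (m - 4)*(m + 3)*(m + 4)*(m - 4)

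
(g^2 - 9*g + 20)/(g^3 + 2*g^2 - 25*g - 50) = (g - 4)/(g^2 + 7*g + 10)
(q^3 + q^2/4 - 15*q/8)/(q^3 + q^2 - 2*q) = (q^2 + q/4 - 15/8)/(q^2 + q - 2)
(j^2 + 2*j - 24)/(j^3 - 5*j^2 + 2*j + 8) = (j + 6)/(j^2 - j - 2)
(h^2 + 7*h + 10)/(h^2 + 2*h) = (h + 5)/h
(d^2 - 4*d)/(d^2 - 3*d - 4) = d/(d + 1)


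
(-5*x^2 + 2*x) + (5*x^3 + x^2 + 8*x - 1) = 5*x^3 - 4*x^2 + 10*x - 1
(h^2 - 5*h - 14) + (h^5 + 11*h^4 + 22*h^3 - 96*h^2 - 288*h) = h^5 + 11*h^4 + 22*h^3 - 95*h^2 - 293*h - 14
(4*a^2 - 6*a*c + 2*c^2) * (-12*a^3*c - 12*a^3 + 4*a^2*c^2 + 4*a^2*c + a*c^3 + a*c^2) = -48*a^5*c - 48*a^5 + 88*a^4*c^2 + 88*a^4*c - 44*a^3*c^3 - 44*a^3*c^2 + 2*a^2*c^4 + 2*a^2*c^3 + 2*a*c^5 + 2*a*c^4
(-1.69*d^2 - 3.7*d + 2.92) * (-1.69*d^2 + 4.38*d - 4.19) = 2.8561*d^4 - 1.1492*d^3 - 14.0597*d^2 + 28.2926*d - 12.2348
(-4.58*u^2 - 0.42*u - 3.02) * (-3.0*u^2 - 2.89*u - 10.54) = 13.74*u^4 + 14.4962*u^3 + 58.547*u^2 + 13.1546*u + 31.8308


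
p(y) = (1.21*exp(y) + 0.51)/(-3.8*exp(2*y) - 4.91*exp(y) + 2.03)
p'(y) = (1.21*exp(y) + 0.51)*(7.6*exp(2*y) + 4.91*exp(y))/(-3.8*exp(2*y) - 4.91*exp(y) + 2.03)^2 + 1.21*exp(y)/(-3.8*exp(2*y) - 4.91*exp(y) + 2.03) = (4.598*exp(2*y) + 3.876*exp(y) + 4.9604)*exp(y)/(14.44*exp(4*y) + 37.316*exp(3*y) + 8.6801*exp(2*y) - 19.9346*exp(y) + 4.1209)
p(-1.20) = 4.24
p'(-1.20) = 46.27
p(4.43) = -0.00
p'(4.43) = 0.00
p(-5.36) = 0.26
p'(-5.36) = 0.01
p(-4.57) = 0.26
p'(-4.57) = 0.01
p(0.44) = -0.16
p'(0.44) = 0.16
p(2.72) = -0.02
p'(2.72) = 0.02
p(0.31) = -0.18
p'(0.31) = 0.19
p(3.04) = -0.01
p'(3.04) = 0.01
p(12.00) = 0.00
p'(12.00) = 0.00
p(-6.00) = 0.25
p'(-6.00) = 0.00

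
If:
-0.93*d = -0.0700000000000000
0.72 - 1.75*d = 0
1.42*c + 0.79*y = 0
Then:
No Solution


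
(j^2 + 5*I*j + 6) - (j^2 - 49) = 5*I*j + 55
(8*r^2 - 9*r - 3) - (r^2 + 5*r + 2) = 7*r^2 - 14*r - 5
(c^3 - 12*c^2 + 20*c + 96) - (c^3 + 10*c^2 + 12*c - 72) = -22*c^2 + 8*c + 168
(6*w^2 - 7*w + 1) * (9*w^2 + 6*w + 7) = 54*w^4 - 27*w^3 + 9*w^2 - 43*w + 7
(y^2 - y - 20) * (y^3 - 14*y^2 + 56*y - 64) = y^5 - 15*y^4 + 50*y^3 + 160*y^2 - 1056*y + 1280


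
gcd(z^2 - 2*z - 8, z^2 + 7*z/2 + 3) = z + 2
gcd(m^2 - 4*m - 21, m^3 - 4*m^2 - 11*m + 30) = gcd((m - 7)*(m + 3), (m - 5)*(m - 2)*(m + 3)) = m + 3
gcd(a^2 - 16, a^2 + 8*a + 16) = a + 4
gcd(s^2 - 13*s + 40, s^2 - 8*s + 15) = s - 5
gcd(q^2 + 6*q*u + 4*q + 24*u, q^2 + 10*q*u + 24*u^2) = q + 6*u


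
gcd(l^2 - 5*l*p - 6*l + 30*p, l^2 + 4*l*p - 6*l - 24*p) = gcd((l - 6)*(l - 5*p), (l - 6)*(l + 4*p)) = l - 6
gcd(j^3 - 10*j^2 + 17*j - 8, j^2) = 1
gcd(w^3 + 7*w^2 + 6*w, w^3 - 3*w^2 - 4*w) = w^2 + w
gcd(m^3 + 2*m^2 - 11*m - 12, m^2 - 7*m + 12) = m - 3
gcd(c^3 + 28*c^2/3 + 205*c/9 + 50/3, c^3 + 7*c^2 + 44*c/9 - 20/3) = c^2 + 23*c/3 + 10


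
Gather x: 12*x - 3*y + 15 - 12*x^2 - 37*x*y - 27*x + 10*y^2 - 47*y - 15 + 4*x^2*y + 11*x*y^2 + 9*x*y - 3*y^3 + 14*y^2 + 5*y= x^2*(4*y - 12) + x*(11*y^2 - 28*y - 15) - 3*y^3 + 24*y^2 - 45*y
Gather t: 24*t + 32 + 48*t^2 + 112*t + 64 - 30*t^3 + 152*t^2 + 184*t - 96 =-30*t^3 + 200*t^2 + 320*t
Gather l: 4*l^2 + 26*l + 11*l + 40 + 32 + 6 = 4*l^2 + 37*l + 78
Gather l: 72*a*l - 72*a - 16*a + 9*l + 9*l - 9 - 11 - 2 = -88*a + l*(72*a + 18) - 22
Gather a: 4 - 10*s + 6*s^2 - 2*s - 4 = 6*s^2 - 12*s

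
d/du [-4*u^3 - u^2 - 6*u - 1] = -12*u^2 - 2*u - 6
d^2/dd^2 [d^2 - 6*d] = 2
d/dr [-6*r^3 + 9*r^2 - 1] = 18*r*(1 - r)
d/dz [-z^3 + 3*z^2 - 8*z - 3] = -3*z^2 + 6*z - 8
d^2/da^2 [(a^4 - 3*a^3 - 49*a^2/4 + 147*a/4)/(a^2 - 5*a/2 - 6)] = 2*(8*a^6 - 60*a^5 + 6*a^4 + 715*a^3 - 1116*a^2 + 2700*a - 7938)/(8*a^6 - 60*a^5 + 6*a^4 + 595*a^3 - 36*a^2 - 2160*a - 1728)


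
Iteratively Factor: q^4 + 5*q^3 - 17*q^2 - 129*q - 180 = (q + 4)*(q^3 + q^2 - 21*q - 45) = (q - 5)*(q + 4)*(q^2 + 6*q + 9) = (q - 5)*(q + 3)*(q + 4)*(q + 3)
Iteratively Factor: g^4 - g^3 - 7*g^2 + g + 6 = (g - 3)*(g^3 + 2*g^2 - g - 2) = (g - 3)*(g + 1)*(g^2 + g - 2) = (g - 3)*(g - 1)*(g + 1)*(g + 2)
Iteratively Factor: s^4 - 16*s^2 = (s - 4)*(s^3 + 4*s^2) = s*(s - 4)*(s^2 + 4*s) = s*(s - 4)*(s + 4)*(s)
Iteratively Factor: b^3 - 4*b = (b)*(b^2 - 4) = b*(b + 2)*(b - 2)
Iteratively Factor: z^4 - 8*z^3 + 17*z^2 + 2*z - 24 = (z - 2)*(z^3 - 6*z^2 + 5*z + 12) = (z - 3)*(z - 2)*(z^2 - 3*z - 4) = (z - 3)*(z - 2)*(z + 1)*(z - 4)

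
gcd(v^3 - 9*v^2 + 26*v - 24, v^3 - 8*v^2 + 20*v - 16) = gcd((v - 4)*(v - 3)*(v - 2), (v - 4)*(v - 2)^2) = v^2 - 6*v + 8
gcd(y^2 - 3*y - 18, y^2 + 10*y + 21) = y + 3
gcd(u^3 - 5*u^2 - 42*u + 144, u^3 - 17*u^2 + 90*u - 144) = u^2 - 11*u + 24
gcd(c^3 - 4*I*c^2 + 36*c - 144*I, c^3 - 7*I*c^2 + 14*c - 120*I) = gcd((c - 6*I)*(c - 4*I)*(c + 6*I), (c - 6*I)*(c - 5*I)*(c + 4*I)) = c - 6*I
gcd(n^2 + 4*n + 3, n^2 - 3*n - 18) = n + 3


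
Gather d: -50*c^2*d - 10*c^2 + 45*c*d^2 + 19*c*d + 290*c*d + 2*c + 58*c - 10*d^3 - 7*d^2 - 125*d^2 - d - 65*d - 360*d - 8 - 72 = -10*c^2 + 60*c - 10*d^3 + d^2*(45*c - 132) + d*(-50*c^2 + 309*c - 426) - 80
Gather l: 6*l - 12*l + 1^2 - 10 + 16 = 7 - 6*l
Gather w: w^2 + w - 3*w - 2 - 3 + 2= w^2 - 2*w - 3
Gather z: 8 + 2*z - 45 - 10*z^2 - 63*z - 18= -10*z^2 - 61*z - 55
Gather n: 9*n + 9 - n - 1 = 8*n + 8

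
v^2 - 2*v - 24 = (v - 6)*(v + 4)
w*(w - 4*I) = w^2 - 4*I*w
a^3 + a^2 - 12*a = a*(a - 3)*(a + 4)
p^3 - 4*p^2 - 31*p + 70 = (p - 7)*(p - 2)*(p + 5)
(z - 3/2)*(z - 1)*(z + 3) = z^3 + z^2/2 - 6*z + 9/2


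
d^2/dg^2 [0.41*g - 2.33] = 0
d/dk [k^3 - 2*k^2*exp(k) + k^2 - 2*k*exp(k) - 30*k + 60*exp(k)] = -2*k^2*exp(k) + 3*k^2 - 6*k*exp(k) + 2*k + 58*exp(k) - 30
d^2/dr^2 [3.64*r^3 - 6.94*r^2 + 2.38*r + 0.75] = 21.84*r - 13.88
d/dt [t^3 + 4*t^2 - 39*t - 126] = 3*t^2 + 8*t - 39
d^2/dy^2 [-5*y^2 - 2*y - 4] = -10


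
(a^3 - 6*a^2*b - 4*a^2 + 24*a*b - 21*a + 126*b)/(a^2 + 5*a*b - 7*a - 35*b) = (a^2 - 6*a*b + 3*a - 18*b)/(a + 5*b)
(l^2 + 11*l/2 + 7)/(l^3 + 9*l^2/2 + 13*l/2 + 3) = (2*l + 7)/(2*l^2 + 5*l + 3)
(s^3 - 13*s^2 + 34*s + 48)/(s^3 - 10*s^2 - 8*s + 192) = (s + 1)/(s + 4)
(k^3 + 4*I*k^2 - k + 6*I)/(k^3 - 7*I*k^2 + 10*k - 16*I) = (k + 3*I)/(k - 8*I)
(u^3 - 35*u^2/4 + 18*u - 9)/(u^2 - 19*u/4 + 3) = (u^2 - 8*u + 12)/(u - 4)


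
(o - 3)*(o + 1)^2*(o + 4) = o^4 + 3*o^3 - 9*o^2 - 23*o - 12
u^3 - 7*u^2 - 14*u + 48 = (u - 8)*(u - 2)*(u + 3)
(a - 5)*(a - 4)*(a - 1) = a^3 - 10*a^2 + 29*a - 20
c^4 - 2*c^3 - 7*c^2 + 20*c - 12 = (c - 2)^2*(c - 1)*(c + 3)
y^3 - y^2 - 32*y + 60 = (y - 5)*(y - 2)*(y + 6)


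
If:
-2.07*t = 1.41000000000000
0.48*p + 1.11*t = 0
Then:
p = 1.58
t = -0.68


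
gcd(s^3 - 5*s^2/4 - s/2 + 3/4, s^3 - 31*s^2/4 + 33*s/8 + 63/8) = s + 3/4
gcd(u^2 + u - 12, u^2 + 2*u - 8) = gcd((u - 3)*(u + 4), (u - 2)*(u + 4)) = u + 4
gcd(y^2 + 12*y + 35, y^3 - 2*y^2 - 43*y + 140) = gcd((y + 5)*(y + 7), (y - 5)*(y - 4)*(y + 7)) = y + 7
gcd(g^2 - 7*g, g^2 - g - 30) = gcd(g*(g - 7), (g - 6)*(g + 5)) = 1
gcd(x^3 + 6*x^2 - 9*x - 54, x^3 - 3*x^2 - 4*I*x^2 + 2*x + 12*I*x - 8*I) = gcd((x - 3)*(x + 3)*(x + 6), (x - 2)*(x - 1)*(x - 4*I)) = 1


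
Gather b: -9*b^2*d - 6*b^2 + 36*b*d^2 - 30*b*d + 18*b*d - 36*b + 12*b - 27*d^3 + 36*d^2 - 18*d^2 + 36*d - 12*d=b^2*(-9*d - 6) + b*(36*d^2 - 12*d - 24) - 27*d^3 + 18*d^2 + 24*d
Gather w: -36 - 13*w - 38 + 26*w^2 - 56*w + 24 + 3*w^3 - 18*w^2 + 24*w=3*w^3 + 8*w^2 - 45*w - 50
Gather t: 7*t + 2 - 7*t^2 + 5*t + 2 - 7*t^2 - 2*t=-14*t^2 + 10*t + 4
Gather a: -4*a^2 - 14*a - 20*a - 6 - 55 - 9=-4*a^2 - 34*a - 70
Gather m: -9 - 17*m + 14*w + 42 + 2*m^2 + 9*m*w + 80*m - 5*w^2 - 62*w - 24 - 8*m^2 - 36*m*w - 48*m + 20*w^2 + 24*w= -6*m^2 + m*(15 - 27*w) + 15*w^2 - 24*w + 9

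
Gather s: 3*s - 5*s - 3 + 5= 2 - 2*s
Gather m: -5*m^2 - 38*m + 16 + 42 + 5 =-5*m^2 - 38*m + 63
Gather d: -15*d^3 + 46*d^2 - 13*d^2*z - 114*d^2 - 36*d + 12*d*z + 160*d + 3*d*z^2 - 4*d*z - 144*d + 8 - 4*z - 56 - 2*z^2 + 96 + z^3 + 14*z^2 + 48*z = -15*d^3 + d^2*(-13*z - 68) + d*(3*z^2 + 8*z - 20) + z^3 + 12*z^2 + 44*z + 48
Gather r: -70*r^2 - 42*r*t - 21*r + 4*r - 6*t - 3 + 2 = -70*r^2 + r*(-42*t - 17) - 6*t - 1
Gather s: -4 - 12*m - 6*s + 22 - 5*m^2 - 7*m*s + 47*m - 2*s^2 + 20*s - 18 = -5*m^2 + 35*m - 2*s^2 + s*(14 - 7*m)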